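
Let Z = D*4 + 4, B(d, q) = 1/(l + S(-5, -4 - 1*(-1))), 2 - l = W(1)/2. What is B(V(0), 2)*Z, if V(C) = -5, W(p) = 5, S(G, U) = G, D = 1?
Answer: -16/11 ≈ -1.4545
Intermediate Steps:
l = -½ (l = 2 - 5/2 = -½ ≈ -0.50000)
B(d, q) = -2/11 (B(d, q) = 1/(-½ - 5) = 1/(-11/2) = -2/11)
Z = 8 (Z = 1*4 + 4 = 4 + 4 = 8)
B(V(0), 2)*Z = -2/11*8 = -16/11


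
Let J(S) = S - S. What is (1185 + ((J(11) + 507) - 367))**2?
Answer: 1755625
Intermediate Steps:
J(S) = 0
(1185 + ((J(11) + 507) - 367))**2 = (1185 + ((0 + 507) - 367))**2 = (1185 + (507 - 367))**2 = (1185 + 140)**2 = 1325**2 = 1755625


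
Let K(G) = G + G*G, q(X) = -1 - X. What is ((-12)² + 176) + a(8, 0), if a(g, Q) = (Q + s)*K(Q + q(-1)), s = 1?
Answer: 320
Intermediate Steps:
K(G) = G + G²
a(g, Q) = Q*(1 + Q)² (a(g, Q) = (Q + 1)*((Q + (-1 - 1*(-1)))*(1 + (Q + (-1 - 1*(-1))))) = (1 + Q)*((Q + (-1 + 1))*(1 + (Q + (-1 + 1)))) = (1 + Q)*((Q + 0)*(1 + (Q + 0))) = (1 + Q)*(Q*(1 + Q)) = Q*(1 + Q)²)
((-12)² + 176) + a(8, 0) = ((-12)² + 176) + 0*(1 + 0)² = (144 + 176) + 0*1² = 320 + 0*1 = 320 + 0 = 320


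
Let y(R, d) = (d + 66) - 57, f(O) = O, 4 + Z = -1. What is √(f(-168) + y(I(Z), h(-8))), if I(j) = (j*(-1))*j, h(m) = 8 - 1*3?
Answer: I*√154 ≈ 12.41*I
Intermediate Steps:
h(m) = 5 (h(m) = 8 - 3 = 5)
Z = -5 (Z = -4 - 1 = -5)
I(j) = -j² (I(j) = (-j)*j = -j²)
y(R, d) = 9 + d (y(R, d) = (66 + d) - 57 = 9 + d)
√(f(-168) + y(I(Z), h(-8))) = √(-168 + (9 + 5)) = √(-168 + 14) = √(-154) = I*√154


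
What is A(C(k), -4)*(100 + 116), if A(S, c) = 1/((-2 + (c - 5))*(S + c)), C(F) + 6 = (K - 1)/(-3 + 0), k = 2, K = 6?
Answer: 648/385 ≈ 1.6831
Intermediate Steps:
C(F) = -23/3 (C(F) = -6 + (6 - 1)/(-3 + 0) = -6 + 5/(-3) = -6 + 5*(-⅓) = -6 - 5/3 = -23/3)
A(S, c) = 1/((-7 + c)*(S + c)) (A(S, c) = 1/((-2 + (-5 + c))*(S + c)) = 1/((-7 + c)*(S + c)))
A(C(k), -4)*(100 + 116) = (100 + 116)/((-4)² - 7*(-23/3) - 7*(-4) - 23/3*(-4)) = 216/(16 + 161/3 + 28 + 92/3) = 216/(385/3) = (3/385)*216 = 648/385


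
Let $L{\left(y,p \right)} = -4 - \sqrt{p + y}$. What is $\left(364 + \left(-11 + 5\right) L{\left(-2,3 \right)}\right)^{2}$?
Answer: $155236$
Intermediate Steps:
$\left(364 + \left(-11 + 5\right) L{\left(-2,3 \right)}\right)^{2} = \left(364 + \left(-11 + 5\right) \left(-4 - \sqrt{3 - 2}\right)\right)^{2} = \left(364 - 6 \left(-4 - \sqrt{1}\right)\right)^{2} = \left(364 - 6 \left(-4 - 1\right)\right)^{2} = \left(364 - -30\right)^{2} = \left(364 + 30\right)^{2} = 394^{2} = 155236$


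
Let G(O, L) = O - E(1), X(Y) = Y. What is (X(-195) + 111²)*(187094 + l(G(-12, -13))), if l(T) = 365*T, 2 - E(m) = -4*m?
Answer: 2189034024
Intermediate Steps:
E(m) = 2 + 4*m (E(m) = 2 - (-4)*m = 2 + 4*m)
G(O, L) = -6 + O (G(O, L) = O - (2 + 4*1) = O - (2 + 4) = O - 1*6 = O - 6 = -6 + O)
(X(-195) + 111²)*(187094 + l(G(-12, -13))) = (-195 + 111²)*(187094 + 365*(-6 - 12)) = (-195 + 12321)*(187094 + 365*(-18)) = 12126*(187094 - 6570) = 12126*180524 = 2189034024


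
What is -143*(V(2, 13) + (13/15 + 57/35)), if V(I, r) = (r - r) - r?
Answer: 157729/105 ≈ 1502.2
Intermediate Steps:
V(I, r) = -r (V(I, r) = 0 - r = -r)
-143*(V(2, 13) + (13/15 + 57/35)) = -143*(-1*13 + (13/15 + 57/35)) = -143*(-13 + (13*(1/15) + 57*(1/35))) = -143*(-13 + (13/15 + 57/35)) = -143*(-13 + 262/105) = -143*(-1103/105) = 157729/105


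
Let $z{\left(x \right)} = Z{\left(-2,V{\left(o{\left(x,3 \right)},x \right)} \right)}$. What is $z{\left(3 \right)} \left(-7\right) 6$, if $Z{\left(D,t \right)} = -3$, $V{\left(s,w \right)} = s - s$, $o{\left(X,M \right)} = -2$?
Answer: $126$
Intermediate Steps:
$V{\left(s,w \right)} = 0$
$z{\left(x \right)} = -3$
$z{\left(3 \right)} \left(-7\right) 6 = \left(-3\right) \left(-7\right) 6 = 21 \cdot 6 = 126$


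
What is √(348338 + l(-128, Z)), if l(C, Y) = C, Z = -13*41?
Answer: 3*√38690 ≈ 590.09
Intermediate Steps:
Z = -533
√(348338 + l(-128, Z)) = √(348338 - 128) = √348210 = 3*√38690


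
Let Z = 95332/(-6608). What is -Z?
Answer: 23833/1652 ≈ 14.427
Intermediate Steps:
Z = -23833/1652 (Z = 95332*(-1/6608) = -23833/1652 ≈ -14.427)
-Z = -1*(-23833/1652) = 23833/1652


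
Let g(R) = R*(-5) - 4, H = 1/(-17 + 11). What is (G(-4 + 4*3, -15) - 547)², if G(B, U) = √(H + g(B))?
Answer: (3282 - I*√1590)²/36 ≈ 2.9917e+5 - 7270.5*I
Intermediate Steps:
H = -⅙ (H = 1/(-6) = -⅙ ≈ -0.16667)
g(R) = -4 - 5*R (g(R) = -5*R - 4 = -4 - 5*R)
G(B, U) = √(-25/6 - 5*B) (G(B, U) = √(-⅙ + (-4 - 5*B)) = √(-25/6 - 5*B))
(G(-4 + 4*3, -15) - 547)² = (√(-150 - 180*(-4 + 4*3))/6 - 547)² = (√(-150 - 180*(-4 + 12))/6 - 547)² = (√(-150 - 180*8)/6 - 547)² = (√(-150 - 1440)/6 - 547)² = (√(-1590)/6 - 547)² = ((I*√1590)/6 - 547)² = (I*√1590/6 - 547)² = (-547 + I*√1590/6)²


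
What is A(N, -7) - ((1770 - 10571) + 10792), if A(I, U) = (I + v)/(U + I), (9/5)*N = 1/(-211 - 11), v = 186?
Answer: -28227704/13991 ≈ -2017.6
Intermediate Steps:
N = -5/1998 (N = 5/(9*(-211 - 11)) = (5/9)/(-222) = (5/9)*(-1/222) = -5/1998 ≈ -0.0025025)
A(I, U) = (186 + I)/(I + U) (A(I, U) = (I + 186)/(U + I) = (186 + I)/(I + U))
A(N, -7) - ((1770 - 10571) + 10792) = (186 - 5/1998)/(-5/1998 - 7) - ((1770 - 10571) + 10792) = (371623/1998)/(-13991/1998) - (-8801 + 10792) = -1998/13991*371623/1998 - 1*1991 = -371623/13991 - 1991 = -28227704/13991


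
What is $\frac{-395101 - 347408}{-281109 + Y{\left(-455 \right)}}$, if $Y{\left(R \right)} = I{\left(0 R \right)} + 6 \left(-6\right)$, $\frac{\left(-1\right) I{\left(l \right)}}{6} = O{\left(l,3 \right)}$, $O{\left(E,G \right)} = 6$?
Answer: $\frac{247503}{93727} \approx 2.6407$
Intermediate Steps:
$I{\left(l \right)} = -36$ ($I{\left(l \right)} = \left(-6\right) 6 = -36$)
$Y{\left(R \right)} = -72$ ($Y{\left(R \right)} = -36 + 6 \left(-6\right) = -36 - 36 = -72$)
$\frac{-395101 - 347408}{-281109 + Y{\left(-455 \right)}} = \frac{-395101 - 347408}{-281109 - 72} = - \frac{742509}{-281181} = \left(-742509\right) \left(- \frac{1}{281181}\right) = \frac{247503}{93727}$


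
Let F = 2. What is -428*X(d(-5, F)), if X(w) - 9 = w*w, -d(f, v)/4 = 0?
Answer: -3852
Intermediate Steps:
d(f, v) = 0 (d(f, v) = -4*0 = 0)
X(w) = 9 + w² (X(w) = 9 + w*w = 9 + w²)
-428*X(d(-5, F)) = -428*(9 + 0²) = -428*(9 + 0) = -428*9 = -3852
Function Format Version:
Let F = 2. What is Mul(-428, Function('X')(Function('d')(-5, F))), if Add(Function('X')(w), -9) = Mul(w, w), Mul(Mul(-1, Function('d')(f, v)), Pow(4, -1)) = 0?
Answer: -3852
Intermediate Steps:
Function('d')(f, v) = 0 (Function('d')(f, v) = Mul(-4, 0) = 0)
Function('X')(w) = Add(9, Pow(w, 2)) (Function('X')(w) = Add(9, Mul(w, w)) = Add(9, Pow(w, 2)))
Mul(-428, Function('X')(Function('d')(-5, F))) = Mul(-428, Add(9, Pow(0, 2))) = Mul(-428, Add(9, 0)) = Mul(-428, 9) = -3852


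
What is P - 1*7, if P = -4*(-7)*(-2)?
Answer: -63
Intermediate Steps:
P = -56 (P = 28*(-2) = -56)
P - 1*7 = -56 - 1*7 = -56 - 7 = -63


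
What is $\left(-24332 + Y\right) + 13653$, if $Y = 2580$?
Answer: $-8099$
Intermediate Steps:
$\left(-24332 + Y\right) + 13653 = \left(-24332 + 2580\right) + 13653 = -21752 + 13653 = -8099$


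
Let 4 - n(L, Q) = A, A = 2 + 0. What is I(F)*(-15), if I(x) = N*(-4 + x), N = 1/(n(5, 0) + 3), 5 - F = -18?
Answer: -57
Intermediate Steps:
F = 23 (F = 5 - 1*(-18) = 5 + 18 = 23)
A = 2
n(L, Q) = 2 (n(L, Q) = 4 - 1*2 = 4 - 2 = 2)
N = ⅕ (N = 1/(2 + 3) = 1/5 = ⅕ ≈ 0.20000)
I(x) = -⅘ + x/5 (I(x) = (-4 + x)/5 = -⅘ + x/5)
I(F)*(-15) = (-⅘ + (⅕)*23)*(-15) = (-⅘ + 23/5)*(-15) = (19/5)*(-15) = -57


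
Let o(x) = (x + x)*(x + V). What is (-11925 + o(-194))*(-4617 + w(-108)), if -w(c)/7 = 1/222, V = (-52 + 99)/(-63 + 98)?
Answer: -2253839945729/7770 ≈ -2.9007e+8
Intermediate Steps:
V = 47/35 ≈ 1.3429
w(c) = -7/222
o(x) = 2*x*(47/35 + x) (o(x) = (x + x)*(x + 47/35) = (2*x)*(47/35 + x) = 2*x*(47/35 + x))
(-11925 + o(-194))*(-4617 + w(-108)) = (-11925 + (2/35)*(-194)*(47 + 35*(-194)))*(-4617 - 7/222) = (-11925 + (2/35)*(-194)*(47 - 6790))*(-1024981/222) = (-11925 + (2/35)*(-194)*(-6743))*(-1024981/222) = (-11925 + 2616284/35)*(-1024981/222) = (2198909/35)*(-1024981/222) = -2253839945729/7770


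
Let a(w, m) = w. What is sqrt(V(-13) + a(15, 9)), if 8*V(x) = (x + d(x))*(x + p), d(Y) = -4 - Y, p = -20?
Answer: 3*sqrt(14)/2 ≈ 5.6125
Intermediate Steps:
V(x) = 10 - x/2 (V(x) = ((x + (-4 - x))*(x - 20))/8 = (-4*(-20 + x))/8 = (80 - 4*x)/8 = 10 - x/2)
sqrt(V(-13) + a(15, 9)) = sqrt((10 - 1/2*(-13)) + 15) = sqrt((10 + 13/2) + 15) = sqrt(33/2 + 15) = sqrt(63/2) = 3*sqrt(14)/2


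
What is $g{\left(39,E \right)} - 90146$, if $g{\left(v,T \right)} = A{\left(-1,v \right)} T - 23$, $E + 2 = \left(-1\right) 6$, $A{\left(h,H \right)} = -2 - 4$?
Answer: $-90121$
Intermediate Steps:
$A{\left(h,H \right)} = -6$
$E = -8$ ($E = -2 - 6 = -8$)
$g{\left(v,T \right)} = -23 - 6 T$ ($g{\left(v,T \right)} = - 6 T - 23 = -23 - 6 T$)
$g{\left(39,E \right)} - 90146 = \left(-23 - -48\right) - 90146 = \left(-23 + 48\right) - 90146 = 25 - 90146 = -90121$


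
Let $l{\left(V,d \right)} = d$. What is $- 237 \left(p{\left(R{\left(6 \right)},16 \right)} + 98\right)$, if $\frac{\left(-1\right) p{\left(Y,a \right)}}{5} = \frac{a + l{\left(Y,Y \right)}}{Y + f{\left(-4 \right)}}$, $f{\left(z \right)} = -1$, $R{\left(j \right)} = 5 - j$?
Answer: $- \frac{64227}{2} \approx -32114.0$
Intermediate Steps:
$p{\left(Y,a \right)} = - \frac{5 \left(Y + a\right)}{-1 + Y}$ ($p{\left(Y,a \right)} = - 5 \frac{a + Y}{Y - 1} = - 5 \frac{Y + a}{-1 + Y} = - \frac{5 \left(Y + a\right)}{-1 + Y}$)
$- 237 \left(p{\left(R{\left(6 \right)},16 \right)} + 98\right) = - 237 \left(\frac{5 \left(- (5 - 6) - 16\right)}{-1 + \left(5 - 6\right)} + 98\right) = - 237 \left(\frac{5 \left(\left(-1\right) \left(-1\right) - 16\right)}{-1 - 1} + 98\right) = - 237 \left(\frac{5 \left(1 - 16\right)}{-2} + 98\right) = - 237 \left(5 \left(- \frac{1}{2}\right) \left(-15\right) + 98\right) = - 237 \left(\frac{75}{2} + 98\right) = \left(-237\right) \frac{271}{2} = - \frac{64227}{2}$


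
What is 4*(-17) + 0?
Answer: -68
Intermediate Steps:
4*(-17) + 0 = -68 + 0 = -68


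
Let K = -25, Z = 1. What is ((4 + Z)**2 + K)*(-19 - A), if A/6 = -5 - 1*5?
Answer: 0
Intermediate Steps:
A = -60 (A = 6*(-5 - 1*5) = 6*(-5 - 5) = 6*(-10) = -60)
((4 + Z)**2 + K)*(-19 - A) = ((4 + 1)**2 - 25)*(-19 - 1*(-60)) = (5**2 - 25)*(-19 + 60) = (25 - 25)*41 = 0*41 = 0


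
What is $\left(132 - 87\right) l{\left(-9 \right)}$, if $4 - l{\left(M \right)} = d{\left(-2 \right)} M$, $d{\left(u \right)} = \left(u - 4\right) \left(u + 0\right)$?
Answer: $5040$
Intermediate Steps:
$d{\left(u \right)} = u \left(-4 + u\right)$ ($d{\left(u \right)} = \left(-4 + u\right) u = u \left(-4 + u\right)$)
$l{\left(M \right)} = 4 - 12 M$ ($l{\left(M \right)} = 4 - - 2 \left(-4 - 2\right) M = 4 - \left(-2\right) \left(-6\right) M = 4 - 12 M$)
$\left(132 - 87\right) l{\left(-9 \right)} = \left(132 - 87\right) \left(4 - -108\right) = 45 \left(4 + 108\right) = 45 \cdot 112 = 5040$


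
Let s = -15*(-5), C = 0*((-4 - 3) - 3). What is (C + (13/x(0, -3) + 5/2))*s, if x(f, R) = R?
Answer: -275/2 ≈ -137.50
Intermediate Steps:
C = 0 (C = 0*(-7 - 3) = 0*(-10) = 0)
s = 75
(C + (13/x(0, -3) + 5/2))*s = (0 + (13/(-3) + 5/2))*75 = (0 + (13*(-1/3) + 5*(1/2)))*75 = (0 + (-13/3 + 5/2))*75 = (0 - 11/6)*75 = -11/6*75 = -275/2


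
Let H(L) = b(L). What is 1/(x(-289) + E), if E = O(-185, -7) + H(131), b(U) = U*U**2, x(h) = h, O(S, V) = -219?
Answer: 1/2247583 ≈ 4.4492e-7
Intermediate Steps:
b(U) = U**3
H(L) = L**3
E = 2247872 (E = -219 + 131**3 = -219 + 2248091 = 2247872)
1/(x(-289) + E) = 1/(-289 + 2247872) = 1/2247583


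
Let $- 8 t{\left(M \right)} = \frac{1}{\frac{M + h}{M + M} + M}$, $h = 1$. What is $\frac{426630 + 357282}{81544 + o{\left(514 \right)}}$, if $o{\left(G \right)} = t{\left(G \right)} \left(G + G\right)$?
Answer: $\frac{207308272092}{21564530155} \approx 9.6134$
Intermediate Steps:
$t{\left(M \right)} = - \frac{1}{8 \left(M + \frac{1 + M}{2 M}\right)}$ ($t{\left(M \right)} = - \frac{1}{8 \left(\frac{M + 1}{M + M} + M\right)} = - \frac{1}{8 \left(\frac{1 + M}{2 M} + M\right)} = - \frac{1}{8 \left(M + \frac{1 + M}{2 M}\right)}$)
$o{\left(G \right)} = - \frac{2 G^{2}}{4 + 4 G + 8 G^{2}}$ ($o{\left(G \right)} = - \frac{G}{4 + 4 G + 8 G^{2}} \left(G + G\right) = - \frac{G}{4 + 4 G + 8 G^{2}} \cdot 2 G = - \frac{2 G^{2}}{4 + 4 G + 8 G^{2}}$)
$\frac{426630 + 357282}{81544 + o{\left(514 \right)}} = \frac{426630 + 357282}{81544 - \frac{514^{2}}{2 + 2 \cdot 514 + 4 \cdot 514^{2}}} = \frac{783912}{81544 - \frac{264196}{2 + 1028 + 4 \cdot 264196}} = \frac{783912}{81544 - \frac{264196}{2 + 1028 + 1056784}} = \frac{783912}{81544 - \frac{264196}{1057814}} = \frac{783912}{81544 - 264196 \cdot \frac{1}{1057814}} = \frac{783912}{81544 - \frac{132098}{528907}} = \frac{783912}{\frac{43129060310}{528907}} = 783912 \cdot \frac{528907}{43129060310} = \frac{207308272092}{21564530155}$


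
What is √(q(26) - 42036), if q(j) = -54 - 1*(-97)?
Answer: 7*I*√857 ≈ 204.92*I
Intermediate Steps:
q(j) = 43 (q(j) = -54 + 97 = 43)
√(q(26) - 42036) = √(43 - 42036) = √(-41993) = 7*I*√857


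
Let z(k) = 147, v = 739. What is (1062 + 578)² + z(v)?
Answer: 2689747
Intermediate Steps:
(1062 + 578)² + z(v) = (1062 + 578)² + 147 = 1640² + 147 = 2689600 + 147 = 2689747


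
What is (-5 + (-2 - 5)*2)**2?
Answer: 361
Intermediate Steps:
(-5 + (-2 - 5)*2)**2 = (-5 - 7*2)**2 = (-5 - 14)**2 = (-19)**2 = 361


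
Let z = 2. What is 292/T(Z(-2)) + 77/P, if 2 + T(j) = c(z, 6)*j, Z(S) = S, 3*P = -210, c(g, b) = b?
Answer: -1537/70 ≈ -21.957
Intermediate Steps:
P = -70 (P = (⅓)*(-210) = -70)
T(j) = -2 + 6*j
292/T(Z(-2)) + 77/P = 292/(-2 + 6*(-2)) + 77/(-70) = 292/(-2 - 12) + 77*(-1/70) = 292/(-14) - 11/10 = 292*(-1/14) - 11/10 = -146/7 - 11/10 = -1537/70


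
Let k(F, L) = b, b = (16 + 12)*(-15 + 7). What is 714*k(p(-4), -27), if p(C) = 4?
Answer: -159936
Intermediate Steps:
b = -224 (b = 28*(-8) = -224)
k(F, L) = -224
714*k(p(-4), -27) = 714*(-224) = -159936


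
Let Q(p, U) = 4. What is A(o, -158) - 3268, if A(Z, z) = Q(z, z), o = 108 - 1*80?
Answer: -3264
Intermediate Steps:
o = 28 (o = 108 - 80 = 28)
A(Z, z) = 4
A(o, -158) - 3268 = 4 - 3268 = -3264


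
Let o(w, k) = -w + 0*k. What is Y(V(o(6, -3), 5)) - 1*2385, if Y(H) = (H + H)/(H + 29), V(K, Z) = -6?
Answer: -54867/23 ≈ -2385.5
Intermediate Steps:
o(w, k) = -w (o(w, k) = -w + 0 = -w)
Y(H) = 2*H/(29 + H) (Y(H) = (2*H)/(29 + H) = 2*H/(29 + H))
Y(V(o(6, -3), 5)) - 1*2385 = 2*(-6)/(29 - 6) - 1*2385 = 2*(-6)/23 - 2385 = 2*(-6)*(1/23) - 2385 = -12/23 - 2385 = -54867/23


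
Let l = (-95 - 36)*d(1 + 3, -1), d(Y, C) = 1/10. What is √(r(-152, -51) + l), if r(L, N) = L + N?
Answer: I*√21610/10 ≈ 14.7*I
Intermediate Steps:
d(Y, C) = ⅒
l = -131/10 (l = (-95 - 36)*(⅒) = -131*⅒ = -131/10 ≈ -13.100)
√(r(-152, -51) + l) = √((-152 - 51) - 131/10) = √(-203 - 131/10) = √(-2161/10) = I*√21610/10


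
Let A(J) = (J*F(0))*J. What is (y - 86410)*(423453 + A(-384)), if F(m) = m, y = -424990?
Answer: -216553864200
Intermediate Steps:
A(J) = 0 (A(J) = (J*0)*J = 0*J = 0)
(y - 86410)*(423453 + A(-384)) = (-424990 - 86410)*(423453 + 0) = -511400*423453 = -216553864200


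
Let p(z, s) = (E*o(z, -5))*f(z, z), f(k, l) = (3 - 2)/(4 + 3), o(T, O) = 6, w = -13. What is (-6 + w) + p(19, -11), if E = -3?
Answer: -151/7 ≈ -21.571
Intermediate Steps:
f(k, l) = 1/7
p(z, s) = -18/7 (p(z, s) = -3*6*(1/7) = -18*1/7 = -18/7)
(-6 + w) + p(19, -11) = (-6 - 13) - 18/7 = -19 - 18/7 = -151/7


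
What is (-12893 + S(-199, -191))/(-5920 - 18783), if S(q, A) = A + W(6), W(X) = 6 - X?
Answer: 13084/24703 ≈ 0.52965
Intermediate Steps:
S(q, A) = A (S(q, A) = A + (6 - 1*6) = A + (6 - 6) = A + 0 = A)
(-12893 + S(-199, -191))/(-5920 - 18783) = (-12893 - 191)/(-5920 - 18783) = -13084/(-24703) = -13084*(-1/24703) = 13084/24703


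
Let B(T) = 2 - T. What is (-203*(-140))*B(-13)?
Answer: 426300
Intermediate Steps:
(-203*(-140))*B(-13) = (-203*(-140))*(2 - 1*(-13)) = 28420*(2 + 13) = 28420*15 = 426300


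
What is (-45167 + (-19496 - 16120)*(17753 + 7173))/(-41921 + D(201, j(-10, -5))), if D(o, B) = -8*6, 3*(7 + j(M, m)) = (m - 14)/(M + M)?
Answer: 887809583/41969 ≈ 21154.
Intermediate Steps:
j(M, m) = -7 + (-14 + m)/(6*M) (j(M, m) = -7 + ((m - 14)/(M + M))/3 = -7 + ((-14 + m)/((2*M)))/3 = -7 + ((-14 + m)*(1/(2*M)))/3 = -7 + ((-14 + m)/(2*M))/3 = -7 + (-14 + m)/(6*M))
D(o, B) = -48
(-45167 + (-19496 - 16120)*(17753 + 7173))/(-41921 + D(201, j(-10, -5))) = (-45167 + (-19496 - 16120)*(17753 + 7173))/(-41921 - 48) = (-45167 - 35616*24926)/(-41969) = (-45167 - 887764416)*(-1/41969) = -887809583*(-1/41969) = 887809583/41969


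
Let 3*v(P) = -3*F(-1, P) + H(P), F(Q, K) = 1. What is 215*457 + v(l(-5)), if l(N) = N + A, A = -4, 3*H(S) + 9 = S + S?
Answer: 98251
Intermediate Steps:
H(S) = -3 + 2*S/3 (H(S) = -3 + (S + S)/3 = -3 + (2*S)/3 = -3 + 2*S/3)
l(N) = -4 + N (l(N) = N - 4 = -4 + N)
v(P) = -2 + 2*P/9 (v(P) = (-3*1 + (-3 + 2*P/3))/3 = (-3 + (-3 + 2*P/3))/3 = (-6 + 2*P/3)/3 = -2 + 2*P/9)
215*457 + v(l(-5)) = 215*457 + (-2 + 2*(-4 - 5)/9) = 98255 + (-2 + (2/9)*(-9)) = 98255 + (-2 - 2) = 98255 - 4 = 98251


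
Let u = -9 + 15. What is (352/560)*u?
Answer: 132/35 ≈ 3.7714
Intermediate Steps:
u = 6
(352/560)*u = (352/560)*6 = (352*(1/560))*6 = (22/35)*6 = 132/35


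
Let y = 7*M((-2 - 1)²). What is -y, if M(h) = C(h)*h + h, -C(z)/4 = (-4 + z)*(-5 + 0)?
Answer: -6363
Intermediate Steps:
C(z) = -80 + 20*z (C(z) = -4*(-4 + z)*(-5 + 0) = -4*(-4 + z)*(-5) = -4*(20 - 5*z) = -80 + 20*z)
M(h) = h + h*(-80 + 20*h) (M(h) = (-80 + 20*h)*h + h = h*(-80 + 20*h) + h = h + h*(-80 + 20*h))
y = 6363 (y = 7*((-2 - 1)²*(-79 + 20*(-2 - 1)²)) = 7*((-3)²*(-79 + 20*(-3)²)) = 7*(9*(-79 + 20*9)) = 7*(9*(-79 + 180)) = 7*(9*101) = 7*909 = 6363)
-y = -1*6363 = -6363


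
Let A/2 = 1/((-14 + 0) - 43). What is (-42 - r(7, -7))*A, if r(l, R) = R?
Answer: 70/57 ≈ 1.2281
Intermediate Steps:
A = -2/57 (A = 2/((-14 + 0) - 43) = 2/(-14 - 43) = 2/(-57) = 2*(-1/57) = -2/57 ≈ -0.035088)
(-42 - r(7, -7))*A = (-42 - 1*(-7))*(-2/57) = (-42 + 7)*(-2/57) = -35*(-2/57) = 70/57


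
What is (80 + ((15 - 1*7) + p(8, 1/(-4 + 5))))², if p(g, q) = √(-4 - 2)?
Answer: (88 + I*√6)² ≈ 7738.0 + 431.11*I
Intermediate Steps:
p(g, q) = I*√6 (p(g, q) = √(-6) = I*√6)
(80 + ((15 - 1*7) + p(8, 1/(-4 + 5))))² = (80 + ((15 - 1*7) + I*√6))² = (80 + ((15 - 7) + I*√6))² = (80 + (8 + I*√6))² = (88 + I*√6)²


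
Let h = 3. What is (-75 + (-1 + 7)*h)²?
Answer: 3249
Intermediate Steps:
(-75 + (-1 + 7)*h)² = (-75 + (-1 + 7)*3)² = (-75 + 6*3)² = (-75 + 18)² = (-57)² = 3249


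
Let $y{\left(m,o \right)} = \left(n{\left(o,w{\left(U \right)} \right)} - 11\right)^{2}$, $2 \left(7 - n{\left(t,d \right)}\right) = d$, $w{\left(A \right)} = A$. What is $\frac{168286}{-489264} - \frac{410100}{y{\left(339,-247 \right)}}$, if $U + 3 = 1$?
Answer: $- \frac{11147148943}{244632} \approx -45567.0$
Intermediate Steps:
$U = -2$ ($U = -3 + 1 = -2$)
$n{\left(t,d \right)} = 7 - \frac{d}{2}$
$y{\left(m,o \right)} = 9$ ($y{\left(m,o \right)} = \left(\left(7 - -1\right) - 11\right)^{2} = \left(\left(7 + 1\right) - 11\right)^{2} = \left(8 - 11\right)^{2} = \left(-3\right)^{2} = 9$)
$\frac{168286}{-489264} - \frac{410100}{y{\left(339,-247 \right)}} = \frac{168286}{-489264} - \frac{410100}{9} = 168286 \left(- \frac{1}{489264}\right) - \frac{136700}{3} = - \frac{84143}{244632} - \frac{136700}{3} = - \frac{11147148943}{244632}$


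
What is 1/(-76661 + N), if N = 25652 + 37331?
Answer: -1/13678 ≈ -7.3110e-5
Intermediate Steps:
N = 62983
1/(-76661 + N) = 1/(-76661 + 62983) = 1/(-13678) = -1/13678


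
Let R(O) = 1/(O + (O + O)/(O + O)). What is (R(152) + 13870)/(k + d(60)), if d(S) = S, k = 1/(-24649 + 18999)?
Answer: 11989927150/51866847 ≈ 231.17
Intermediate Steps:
k = -1/5650 (k = 1/(-5650) = -1/5650 ≈ -0.00017699)
R(O) = 1/(1 + O) (R(O) = 1/(O + (2*O)/((2*O))) = 1/(O + (2*O)*(1/(2*O))) = 1/(O + 1) = 1/(1 + O))
(R(152) + 13870)/(k + d(60)) = (1/(1 + 152) + 13870)/(-1/5650 + 60) = (1/153 + 13870)/(338999/5650) = (1/153 + 13870)*(5650/338999) = (2122111/153)*(5650/338999) = 11989927150/51866847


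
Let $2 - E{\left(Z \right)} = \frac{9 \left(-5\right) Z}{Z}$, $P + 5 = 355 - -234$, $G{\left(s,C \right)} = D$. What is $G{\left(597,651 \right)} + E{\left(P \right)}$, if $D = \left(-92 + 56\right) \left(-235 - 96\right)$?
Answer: $11963$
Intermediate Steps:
$D = 11916$ ($D = \left(-36\right) \left(-331\right) = 11916$)
$G{\left(s,C \right)} = 11916$
$P = 584$ ($P = -5 + \left(355 - -234\right) = -5 + \left(355 + 234\right) = -5 + 589 = 584$)
$E{\left(Z \right)} = 47$ ($E{\left(Z \right)} = 2 - \frac{9 \left(-5\right) Z}{Z} = 2 - \frac{\left(-45\right) Z}{Z} = 2 - -45 = 2 + 45 = 47$)
$G{\left(597,651 \right)} + E{\left(P \right)} = 11916 + 47 = 11963$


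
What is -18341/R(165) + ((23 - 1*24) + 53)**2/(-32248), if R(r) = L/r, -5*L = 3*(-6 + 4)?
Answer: -20331457701/8062 ≈ -2.5219e+6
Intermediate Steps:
L = 6/5 (L = -3*(-6 + 4)/5 = -3*(-2)/5 = -1/5*(-6) = 6/5 ≈ 1.2000)
R(r) = 6/(5*r)
-18341/R(165) + ((23 - 1*24) + 53)**2/(-32248) = -18341/((6/5)/165) + ((23 - 1*24) + 53)**2/(-32248) = -18341/((6/5)*(1/165)) + ((23 - 24) + 53)**2*(-1/32248) = -18341/2/275 + (-1 + 53)**2*(-1/32248) = -18341*275/2 + 52**2*(-1/32248) = -5043775/2 + 2704*(-1/32248) = -5043775/2 - 338/4031 = -20331457701/8062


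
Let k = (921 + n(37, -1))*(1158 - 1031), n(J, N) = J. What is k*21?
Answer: 2554986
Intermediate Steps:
k = 121666 (k = (921 + 37)*(1158 - 1031) = 958*127 = 121666)
k*21 = 121666*21 = 2554986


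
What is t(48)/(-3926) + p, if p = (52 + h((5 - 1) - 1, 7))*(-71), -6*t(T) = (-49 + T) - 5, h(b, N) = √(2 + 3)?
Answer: -14494793/3926 - 71*√5 ≈ -3850.8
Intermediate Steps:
h(b, N) = √5
t(T) = 9 - T/6 (t(T) = -((-49 + T) - 5)/6 = -(-54 + T)/6 = 9 - T/6)
p = -3692 - 71*√5 (p = (52 + √5)*(-71) = -3692 - 71*√5 ≈ -3850.8)
t(48)/(-3926) + p = (9 - ⅙*48)/(-3926) + (-3692 - 71*√5) = (9 - 8)*(-1/3926) + (-3692 - 71*√5) = 1*(-1/3926) + (-3692 - 71*√5) = -1/3926 + (-3692 - 71*√5) = -14494793/3926 - 71*√5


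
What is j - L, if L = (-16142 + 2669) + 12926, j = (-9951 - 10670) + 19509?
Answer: -565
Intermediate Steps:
j = -1112 (j = -20621 + 19509 = -1112)
L = -547 (L = -13473 + 12926 = -547)
j - L = -1112 - 1*(-547) = -1112 + 547 = -565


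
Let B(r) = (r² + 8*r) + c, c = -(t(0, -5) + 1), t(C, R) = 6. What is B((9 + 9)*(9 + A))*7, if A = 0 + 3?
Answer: 338639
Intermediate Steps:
A = 3
c = -7 (c = -(6 + 1) = -1*7 = -7)
B(r) = -7 + r² + 8*r (B(r) = (r² + 8*r) - 7 = -7 + r² + 8*r)
B((9 + 9)*(9 + A))*7 = (-7 + ((9 + 9)*(9 + 3))² + 8*((9 + 9)*(9 + 3)))*7 = (-7 + (18*12)² + 8*(18*12))*7 = (-7 + 216² + 8*216)*7 = (-7 + 46656 + 1728)*7 = 48377*7 = 338639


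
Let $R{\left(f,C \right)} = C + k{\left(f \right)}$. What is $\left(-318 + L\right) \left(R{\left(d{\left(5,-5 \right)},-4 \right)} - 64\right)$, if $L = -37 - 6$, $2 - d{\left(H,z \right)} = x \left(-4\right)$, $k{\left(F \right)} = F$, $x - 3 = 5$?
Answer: $12274$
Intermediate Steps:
$x = 8$ ($x = 3 + 5 = 8$)
$d{\left(H,z \right)} = 34$ ($d{\left(H,z \right)} = 2 - 8 \left(-4\right) = 2 - -32 = 2 + 32 = 34$)
$R{\left(f,C \right)} = C + f$
$L = -43$
$\left(-318 + L\right) \left(R{\left(d{\left(5,-5 \right)},-4 \right)} - 64\right) = \left(-318 - 43\right) \left(\left(-4 + 34\right) - 64\right) = - 361 \left(30 - 64\right) = \left(-361\right) \left(-34\right) = 12274$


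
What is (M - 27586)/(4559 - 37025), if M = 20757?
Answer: 6829/32466 ≈ 0.21034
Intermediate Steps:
(M - 27586)/(4559 - 37025) = (20757 - 27586)/(4559 - 37025) = -6829/(-32466) = -6829*(-1/32466) = 6829/32466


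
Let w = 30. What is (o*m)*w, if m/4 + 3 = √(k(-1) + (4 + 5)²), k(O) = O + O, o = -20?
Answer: 7200 - 2400*√79 ≈ -14132.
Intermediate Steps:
k(O) = 2*O
m = -12 + 4*√79 (m = -12 + 4*√(2*(-1) + (4 + 5)²) = -12 + 4*√(-2 + 9²) = -12 + 4*√(-2 + 81) = -12 + 4*√79 ≈ 23.553)
(o*m)*w = -20*(-12 + 4*√79)*30 = (240 - 80*√79)*30 = 7200 - 2400*√79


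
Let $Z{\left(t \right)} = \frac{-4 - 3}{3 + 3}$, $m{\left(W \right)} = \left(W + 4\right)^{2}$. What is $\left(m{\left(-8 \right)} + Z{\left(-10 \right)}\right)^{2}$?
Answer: $\frac{7921}{36} \approx 220.03$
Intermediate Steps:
$m{\left(W \right)} = \left(4 + W\right)^{2}$
$Z{\left(t \right)} = - \frac{7}{6}$
$\left(m{\left(-8 \right)} + Z{\left(-10 \right)}\right)^{2} = \left(\left(4 - 8\right)^{2} - \frac{7}{6}\right)^{2} = \left(\left(-4\right)^{2} - \frac{7}{6}\right)^{2} = \left(16 - \frac{7}{6}\right)^{2} = \left(\frac{89}{6}\right)^{2} = \frac{7921}{36}$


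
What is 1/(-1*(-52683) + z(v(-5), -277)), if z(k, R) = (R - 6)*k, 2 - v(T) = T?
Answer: 1/50702 ≈ 1.9723e-5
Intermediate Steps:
v(T) = 2 - T
z(k, R) = k*(-6 + R) (z(k, R) = (-6 + R)*k = k*(-6 + R))
1/(-1*(-52683) + z(v(-5), -277)) = 1/(-1*(-52683) + (2 - 1*(-5))*(-6 - 277)) = 1/(52683 + (2 + 5)*(-283)) = 1/(52683 + 7*(-283)) = 1/(52683 - 1981) = 1/50702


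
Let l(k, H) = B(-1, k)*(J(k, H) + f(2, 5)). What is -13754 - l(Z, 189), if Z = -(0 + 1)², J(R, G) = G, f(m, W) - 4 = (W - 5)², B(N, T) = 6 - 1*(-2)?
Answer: -15298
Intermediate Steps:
B(N, T) = 8 (B(N, T) = 6 + 2 = 8)
f(m, W) = 4 + (-5 + W)² (f(m, W) = 4 + (W - 5)² = 4 + (-5 + W)²)
Z = -1 (Z = -1*1² = -1*1 = -1)
l(k, H) = 32 + 8*H (l(k, H) = 8*(H + (4 + (-5 + 5)²)) = 8*(H + (4 + 0²)) = 8*(H + (4 + 0)) = 8*(H + 4) = 8*(4 + H) = 32 + 8*H)
-13754 - l(Z, 189) = -13754 - (32 + 8*189) = -13754 - (32 + 1512) = -13754 - 1*1544 = -13754 - 1544 = -15298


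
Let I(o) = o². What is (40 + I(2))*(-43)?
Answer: -1892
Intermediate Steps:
(40 + I(2))*(-43) = (40 + 2²)*(-43) = (40 + 4)*(-43) = 44*(-43) = -1892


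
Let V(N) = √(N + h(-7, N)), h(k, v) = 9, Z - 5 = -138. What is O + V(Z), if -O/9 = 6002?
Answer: -54018 + 2*I*√31 ≈ -54018.0 + 11.136*I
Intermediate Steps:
Z = -133 (Z = 5 - 138 = -133)
O = -54018 (O = -9*6002 = -54018)
V(N) = √(9 + N) (V(N) = √(N + 9) = √(9 + N))
O + V(Z) = -54018 + √(9 - 133) = -54018 + √(-124) = -54018 + 2*I*√31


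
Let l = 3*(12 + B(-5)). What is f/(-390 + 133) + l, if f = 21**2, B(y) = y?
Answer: 4956/257 ≈ 19.284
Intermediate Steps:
f = 441
l = 21 (l = 3*(12 - 5) = 3*7 = 21)
f/(-390 + 133) + l = 441/(-390 + 133) + 21 = 441/(-257) + 21 = 441*(-1/257) + 21 = -441/257 + 21 = 4956/257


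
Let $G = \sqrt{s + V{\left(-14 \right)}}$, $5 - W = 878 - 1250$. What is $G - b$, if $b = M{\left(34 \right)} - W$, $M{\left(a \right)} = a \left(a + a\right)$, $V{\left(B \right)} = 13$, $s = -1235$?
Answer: $-1935 + i \sqrt{1222} \approx -1935.0 + 34.957 i$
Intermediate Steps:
$M{\left(a \right)} = 2 a^{2}$ ($M{\left(a \right)} = a 2 a = 2 a^{2}$)
$W = 377$ ($W = 5 - \left(878 - 1250\right) = 5 - -372 = 5 + 372 = 377$)
$G = i \sqrt{1222}$ ($G = \sqrt{-1235 + 13} = \sqrt{-1222} = i \sqrt{1222} \approx 34.957 i$)
$b = 1935$ ($b = 2 \cdot 34^{2} - 377 = 2 \cdot 1156 - 377 = 2312 - 377 = 1935$)
$G - b = i \sqrt{1222} - 1935 = -1935 + i \sqrt{1222}$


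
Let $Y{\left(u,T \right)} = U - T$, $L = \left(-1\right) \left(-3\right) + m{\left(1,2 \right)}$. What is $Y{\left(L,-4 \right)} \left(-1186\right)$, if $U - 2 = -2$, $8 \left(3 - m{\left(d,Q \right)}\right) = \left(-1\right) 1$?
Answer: $-4744$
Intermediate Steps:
$m{\left(d,Q \right)} = \frac{25}{8}$ ($m{\left(d,Q \right)} = 3 - \frac{\left(-1\right) 1}{8} = 3 - - \frac{1}{8} = 3 + \frac{1}{8} = \frac{25}{8}$)
$U = 0$ ($U = 2 - 2 = 0$)
$L = \frac{49}{8}$ ($L = \left(-1\right) \left(-3\right) + \frac{25}{8} = 3 + \frac{25}{8} = \frac{49}{8} \approx 6.125$)
$Y{\left(u,T \right)} = - T$ ($Y{\left(u,T \right)} = 0 - T = - T$)
$Y{\left(L,-4 \right)} \left(-1186\right) = \left(-1\right) \left(-4\right) \left(-1186\right) = 4 \left(-1186\right) = -4744$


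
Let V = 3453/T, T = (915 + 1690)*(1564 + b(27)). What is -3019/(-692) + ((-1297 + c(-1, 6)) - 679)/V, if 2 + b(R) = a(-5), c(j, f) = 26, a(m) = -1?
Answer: -1829065494131/796492 ≈ -2.2964e+6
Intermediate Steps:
b(R) = -3 (b(R) = -2 - 1 = -3)
T = 4066405 (T = (915 + 1690)*(1564 - 3) = 2605*1561 = 4066405)
V = 3453/4066405 ≈ 0.00084915
-3019/(-692) + ((-1297 + c(-1, 6)) - 679)/V = -3019/(-692) + ((-1297 + 26) - 679)/(3453/4066405) = -3019*(-1/692) + (-1271 - 679)*(4066405/3453) = 3019/692 - 1950*4066405/3453 = 3019/692 - 2643163250/1151 = -1829065494131/796492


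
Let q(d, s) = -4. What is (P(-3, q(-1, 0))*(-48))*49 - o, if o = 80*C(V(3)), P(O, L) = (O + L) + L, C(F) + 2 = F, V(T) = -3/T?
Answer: 26112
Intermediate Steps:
C(F) = -2 + F
P(O, L) = O + 2*L (P(O, L) = (L + O) + L = O + 2*L)
o = -240 (o = 80*(-2 - 3/3) = 80*(-2 - 3*⅓) = 80*(-2 - 1) = 80*(-3) = -240)
(P(-3, q(-1, 0))*(-48))*49 - o = ((-3 + 2*(-4))*(-48))*49 - 1*(-240) = ((-3 - 8)*(-48))*49 + 240 = -11*(-48)*49 + 240 = 528*49 + 240 = 25872 + 240 = 26112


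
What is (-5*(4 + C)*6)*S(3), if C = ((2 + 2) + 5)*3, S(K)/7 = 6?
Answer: -39060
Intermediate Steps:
S(K) = 42 (S(K) = 7*6 = 42)
C = 27 (C = (4 + 5)*3 = 9*3 = 27)
(-5*(4 + C)*6)*S(3) = -5*(4 + 27)*6*42 = -155*6*42 = -5*186*42 = -930*42 = -39060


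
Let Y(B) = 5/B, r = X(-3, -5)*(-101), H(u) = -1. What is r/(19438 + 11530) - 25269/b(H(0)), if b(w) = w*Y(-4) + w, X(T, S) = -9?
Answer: -3130120659/30968 ≈ -1.0108e+5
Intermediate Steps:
r = 909 (r = -9*(-101) = 909)
b(w) = -w/4 (b(w) = w*(5/(-4)) + w = w*(5*(-¼)) + w = w*(-5/4) + w = -5*w/4 + w = -w/4)
r/(19438 + 11530) - 25269/b(H(0)) = 909/(19438 + 11530) - 25269/((-¼*(-1))) = 909/30968 - 25269/¼ = 909*(1/30968) - 25269*4 = 909/30968 - 101076 = -3130120659/30968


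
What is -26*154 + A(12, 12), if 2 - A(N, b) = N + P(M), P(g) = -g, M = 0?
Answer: -4014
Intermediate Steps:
A(N, b) = 2 - N (A(N, b) = 2 - (N - 1*0) = 2 - (N + 0) = 2 - N)
-26*154 + A(12, 12) = -26*154 + (2 - 1*12) = -4004 + (2 - 12) = -4004 - 10 = -4014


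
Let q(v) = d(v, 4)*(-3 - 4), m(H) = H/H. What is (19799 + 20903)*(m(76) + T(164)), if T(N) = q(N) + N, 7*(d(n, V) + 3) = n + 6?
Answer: 651232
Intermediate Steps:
d(n, V) = -15/7 + n/7 (d(n, V) = -3 + (n + 6)/7 = -3 + (6 + n)/7 = -3 + (6/7 + n/7) = -15/7 + n/7)
m(H) = 1
q(v) = 15 - v (q(v) = (-15/7 + v/7)*(-3 - 4) = (-15/7 + v/7)*(-7) = 15 - v)
T(N) = 15 (T(N) = (15 - N) + N = 15)
(19799 + 20903)*(m(76) + T(164)) = (19799 + 20903)*(1 + 15) = 40702*16 = 651232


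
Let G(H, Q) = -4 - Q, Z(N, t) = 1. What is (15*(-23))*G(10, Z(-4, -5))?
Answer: 1725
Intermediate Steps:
(15*(-23))*G(10, Z(-4, -5)) = (15*(-23))*(-4 - 1*1) = -345*(-4 - 1) = -345*(-5) = 1725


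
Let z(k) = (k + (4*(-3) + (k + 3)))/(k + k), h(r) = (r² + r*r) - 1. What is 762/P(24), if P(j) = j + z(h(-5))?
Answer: 74676/2441 ≈ 30.592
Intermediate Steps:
h(r) = -1 + 2*r² (h(r) = (r² + r²) - 1 = 2*r² - 1 = -1 + 2*r²)
z(k) = (-9 + 2*k)/(2*k) (z(k) = (k + (-12 + (3 + k)))/((2*k)) = (k + (-9 + k))*(1/(2*k)) = (-9 + 2*k)*(1/(2*k)) = (-9 + 2*k)/(2*k))
P(j) = 89/98 + j (P(j) = j + (-9/2 + (-1 + 2*(-5)²))/(-1 + 2*(-5)²) = j + (-9/2 + (-1 + 2*25))/(-1 + 2*25) = j + (-9/2 + (-1 + 50))/(-1 + 50) = j + (-9/2 + 49)/49 = j + (1/49)*(89/2) = j + 89/98 = 89/98 + j)
762/P(24) = 762/(89/98 + 24) = 762/(2441/98) = 762*(98/2441) = 74676/2441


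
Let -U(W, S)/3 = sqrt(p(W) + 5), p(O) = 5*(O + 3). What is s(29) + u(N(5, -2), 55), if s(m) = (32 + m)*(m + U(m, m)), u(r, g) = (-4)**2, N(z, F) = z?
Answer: 1785 - 183*sqrt(165) ≈ -565.68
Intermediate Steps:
p(O) = 15 + 5*O (p(O) = 5*(3 + O) = 15 + 5*O)
U(W, S) = -3*sqrt(20 + 5*W) (U(W, S) = -3*sqrt((15 + 5*W) + 5) = -3*sqrt(20 + 5*W))
u(r, g) = 16
s(m) = (32 + m)*(m - 3*sqrt(20 + 5*m))
s(29) + u(N(5, -2), 55) = (29**2 - 96*sqrt(20 + 5*29) + 32*29 - 3*29*sqrt(20 + 5*29)) + 16 = (841 - 96*sqrt(20 + 145) + 928 - 3*29*sqrt(20 + 145)) + 16 = (841 - 96*sqrt(165) + 928 - 3*29*sqrt(165)) + 16 = (841 - 96*sqrt(165) + 928 - 87*sqrt(165)) + 16 = (1769 - 183*sqrt(165)) + 16 = 1785 - 183*sqrt(165)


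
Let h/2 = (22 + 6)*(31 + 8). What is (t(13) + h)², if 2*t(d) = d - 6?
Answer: 19140625/4 ≈ 4.7852e+6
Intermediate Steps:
h = 2184 (h = 2*((22 + 6)*(31 + 8)) = 2*(28*39) = 2*1092 = 2184)
t(d) = -3 + d/2 (t(d) = (d - 6)/2 = (-6 + d)/2 = -3 + d/2)
(t(13) + h)² = ((-3 + (½)*13) + 2184)² = ((-3 + 13/2) + 2184)² = (7/2 + 2184)² = (4375/2)² = 19140625/4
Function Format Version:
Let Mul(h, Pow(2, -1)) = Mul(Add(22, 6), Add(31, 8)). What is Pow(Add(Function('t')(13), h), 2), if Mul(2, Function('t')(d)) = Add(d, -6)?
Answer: Rational(19140625, 4) ≈ 4.7852e+6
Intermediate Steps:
h = 2184 (h = Mul(2, Mul(Add(22, 6), Add(31, 8))) = Mul(2, Mul(28, 39)) = Mul(2, 1092) = 2184)
Function('t')(d) = Add(-3, Mul(Rational(1, 2), d)) (Function('t')(d) = Mul(Rational(1, 2), Add(d, -6)) = Mul(Rational(1, 2), Add(-6, d)) = Add(-3, Mul(Rational(1, 2), d)))
Pow(Add(Function('t')(13), h), 2) = Pow(Add(Add(-3, Mul(Rational(1, 2), 13)), 2184), 2) = Pow(Add(Add(-3, Rational(13, 2)), 2184), 2) = Pow(Add(Rational(7, 2), 2184), 2) = Pow(Rational(4375, 2), 2) = Rational(19140625, 4)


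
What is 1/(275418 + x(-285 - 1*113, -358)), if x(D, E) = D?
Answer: 1/275020 ≈ 3.6361e-6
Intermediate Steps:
1/(275418 + x(-285 - 1*113, -358)) = 1/(275418 + (-285 - 1*113)) = 1/(275418 + (-285 - 113)) = 1/(275418 - 398) = 1/275020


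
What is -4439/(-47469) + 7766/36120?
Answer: 88163489/285763380 ≈ 0.30852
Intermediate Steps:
-4439/(-47469) + 7766/36120 = -4439*(-1/47469) + 7766*(1/36120) = 4439/47469 + 3883/18060 = 88163489/285763380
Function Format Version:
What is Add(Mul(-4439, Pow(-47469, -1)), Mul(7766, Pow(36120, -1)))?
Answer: Rational(88163489, 285763380) ≈ 0.30852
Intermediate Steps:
Add(Mul(-4439, Pow(-47469, -1)), Mul(7766, Pow(36120, -1))) = Add(Mul(-4439, Rational(-1, 47469)), Mul(7766, Rational(1, 36120))) = Add(Rational(4439, 47469), Rational(3883, 18060)) = Rational(88163489, 285763380)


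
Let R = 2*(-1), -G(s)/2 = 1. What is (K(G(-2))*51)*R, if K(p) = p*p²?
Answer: 816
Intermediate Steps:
G(s) = -2 (G(s) = -2*1 = -2)
R = -2
K(p) = p³
(K(G(-2))*51)*R = ((-2)³*51)*(-2) = -8*51*(-2) = -408*(-2) = 816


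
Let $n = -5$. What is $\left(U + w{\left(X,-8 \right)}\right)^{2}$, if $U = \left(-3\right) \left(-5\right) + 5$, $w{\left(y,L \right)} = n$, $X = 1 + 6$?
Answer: $225$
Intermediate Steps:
$X = 7$
$w{\left(y,L \right)} = -5$
$U = 20$ ($U = 15 + 5 = 20$)
$\left(U + w{\left(X,-8 \right)}\right)^{2} = \left(20 - 5\right)^{2} = 15^{2} = 225$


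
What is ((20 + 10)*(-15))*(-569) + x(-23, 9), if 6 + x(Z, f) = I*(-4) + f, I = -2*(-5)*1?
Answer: 256013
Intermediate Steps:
I = 10 (I = 10*1 = 10)
x(Z, f) = -46 + f (x(Z, f) = -6 + (10*(-4) + f) = -6 + (-40 + f) = -46 + f)
((20 + 10)*(-15))*(-569) + x(-23, 9) = ((20 + 10)*(-15))*(-569) + (-46 + 9) = (30*(-15))*(-569) - 37 = -450*(-569) - 37 = 256050 - 37 = 256013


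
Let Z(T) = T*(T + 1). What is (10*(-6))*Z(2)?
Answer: -360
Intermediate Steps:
Z(T) = T*(1 + T)
(10*(-6))*Z(2) = (10*(-6))*(2*(1 + 2)) = -120*3 = -60*6 = -360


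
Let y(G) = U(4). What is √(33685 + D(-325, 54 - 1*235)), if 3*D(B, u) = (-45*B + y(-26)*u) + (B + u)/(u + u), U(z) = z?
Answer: √1255373103/181 ≈ 195.75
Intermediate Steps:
y(G) = 4
D(B, u) = -15*B + 4*u/3 + (B + u)/(6*u) (D(B, u) = ((-45*B + 4*u) + (B + u)/(u + u))/3 = ((-45*B + 4*u) + (B + u)/((2*u)))/3 = ((-45*B + 4*u) + (B + u)*(1/(2*u)))/3 = ((-45*B + 4*u) + (B + u)/(2*u))/3 = (-45*B + 4*u + (B + u)/(2*u))/3 = -15*B + 4*u/3 + (B + u)/(6*u))
√(33685 + D(-325, 54 - 1*235)) = √(33685 + (-325 + (54 - 1*235)*(1 - 90*(-325) + 8*(54 - 1*235)))/(6*(54 - 1*235))) = √(33685 + (-325 + (54 - 235)*(1 + 29250 + 8*(54 - 235)))/(6*(54 - 235))) = √(33685 + (⅙)*(-325 - 181*(1 + 29250 + 8*(-181)))/(-181)) = √(33685 + (⅙)*(-1/181)*(-325 - 181*(1 + 29250 - 1448))) = √(33685 + (⅙)*(-1/181)*(-325 - 181*27803)) = √(33685 + (⅙)*(-1/181)*(-325 - 5032343)) = √(33685 + (⅙)*(-1/181)*(-5032668)) = √(33685 + 838778/181) = √(6935763/181) = √1255373103/181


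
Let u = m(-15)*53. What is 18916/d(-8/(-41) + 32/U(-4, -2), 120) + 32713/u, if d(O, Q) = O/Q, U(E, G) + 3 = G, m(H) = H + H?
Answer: -581699713/1590 ≈ -3.6585e+5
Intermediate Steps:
m(H) = 2*H
U(E, G) = -3 + G
u = -1590 (u = (2*(-15))*53 = -30*53 = -1590)
18916/d(-8/(-41) + 32/U(-4, -2), 120) + 32713/u = 18916/(((-8/(-41) + 32/(-3 - 2))/120)) + 32713/(-1590) = 18916/(((-8*(-1/41) + 32/(-5))*(1/120))) + 32713*(-1/1590) = 18916/(((8/41 + 32*(-⅕))*(1/120))) - 32713/1590 = 18916/(((8/41 - 32/5)*(1/120))) - 32713/1590 = 18916/((-1272/205*1/120)) - 32713/1590 = 18916/(-53/1025) - 32713/1590 = 18916*(-1025/53) - 32713/1590 = -19388900/53 - 32713/1590 = -581699713/1590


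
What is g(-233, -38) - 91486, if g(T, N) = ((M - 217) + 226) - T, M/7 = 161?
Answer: -90117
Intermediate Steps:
M = 1127 (M = 7*161 = 1127)
g(T, N) = 1136 - T (g(T, N) = ((1127 - 217) + 226) - T = (910 + 226) - T = 1136 - T)
g(-233, -38) - 91486 = (1136 - 1*(-233)) - 91486 = (1136 + 233) - 91486 = 1369 - 91486 = -90117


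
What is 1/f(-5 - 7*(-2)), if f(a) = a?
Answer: ⅑ ≈ 0.11111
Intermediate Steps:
1/f(-5 - 7*(-2)) = 1/(-5 - 7*(-2)) = 1/(-5 + 14) = 1/9 = ⅑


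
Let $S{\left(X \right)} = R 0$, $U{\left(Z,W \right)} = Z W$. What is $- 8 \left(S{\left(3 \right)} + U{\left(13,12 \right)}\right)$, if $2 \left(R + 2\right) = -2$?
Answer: $-1248$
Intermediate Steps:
$R = -3$ ($R = -2 + \frac{1}{2} \left(-2\right) = -2 - 1 = -3$)
$U{\left(Z,W \right)} = W Z$
$S{\left(X \right)} = 0$ ($S{\left(X \right)} = \left(-3\right) 0 = 0$)
$- 8 \left(S{\left(3 \right)} + U{\left(13,12 \right)}\right) = - 8 \left(0 + 12 \cdot 13\right) = - 8 \left(0 + 156\right) = \left(-8\right) 156 = -1248$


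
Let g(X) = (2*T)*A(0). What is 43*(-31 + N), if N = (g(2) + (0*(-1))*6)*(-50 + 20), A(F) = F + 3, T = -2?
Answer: 14147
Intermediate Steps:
A(F) = 3 + F
g(X) = -12 (g(X) = (2*(-2))*(3 + 0) = -4*3 = -12)
N = 360 (N = (-12 + (0*(-1))*6)*(-50 + 20) = (-12 + 0*6)*(-30) = (-12 + 0)*(-30) = -12*(-30) = 360)
43*(-31 + N) = 43*(-31 + 360) = 43*329 = 14147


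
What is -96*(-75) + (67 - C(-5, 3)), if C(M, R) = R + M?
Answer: 7269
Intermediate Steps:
C(M, R) = M + R
-96*(-75) + (67 - C(-5, 3)) = -96*(-75) + (67 - (-5 + 3)) = 7200 + (67 - 1*(-2)) = 7200 + (67 + 2) = 7200 + 69 = 7269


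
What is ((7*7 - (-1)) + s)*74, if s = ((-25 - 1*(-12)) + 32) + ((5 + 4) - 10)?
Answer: 5032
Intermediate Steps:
s = 18 (s = ((-25 + 12) + 32) + (9 - 10) = (-13 + 32) - 1 = 19 - 1 = 18)
((7*7 - (-1)) + s)*74 = ((7*7 - (-1)) + 18)*74 = ((49 - 1*(-1)) + 18)*74 = ((49 + 1) + 18)*74 = (50 + 18)*74 = 68*74 = 5032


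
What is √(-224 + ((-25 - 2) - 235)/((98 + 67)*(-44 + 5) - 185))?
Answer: I*√2453732790/3310 ≈ 14.965*I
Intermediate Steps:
√(-224 + ((-25 - 2) - 235)/((98 + 67)*(-44 + 5) - 185)) = √(-224 + (-27 - 235)/(165*(-39) - 185)) = √(-224 - 262/(-6435 - 185)) = √(-224 - 262/(-6620)) = √(-224 - 262*(-1/6620)) = √(-224 + 131/3310) = √(-741309/3310) = I*√2453732790/3310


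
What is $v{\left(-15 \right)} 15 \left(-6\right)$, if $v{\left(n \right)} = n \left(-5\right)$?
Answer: $-6750$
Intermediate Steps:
$v{\left(n \right)} = - 5 n$
$v{\left(-15 \right)} 15 \left(-6\right) = \left(-5\right) \left(-15\right) 15 \left(-6\right) = 75 \left(-90\right) = -6750$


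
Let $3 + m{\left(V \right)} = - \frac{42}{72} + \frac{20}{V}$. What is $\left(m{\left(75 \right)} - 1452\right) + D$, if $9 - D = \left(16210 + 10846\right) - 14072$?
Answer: $- \frac{865819}{60} \approx -14430.0$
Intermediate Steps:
$m{\left(V \right)} = - \frac{43}{12} + \frac{20}{V}$ ($m{\left(V \right)} = -3 + \left(- \frac{42}{72} + \frac{20}{V}\right) = -3 + \left(\left(-42\right) \frac{1}{72} + \frac{20}{V}\right) = -3 - \left(\frac{7}{12} - \frac{20}{V}\right) = - \frac{43}{12} + \frac{20}{V}$)
$D = -12975$ ($D = 9 - \left(\left(16210 + 10846\right) - 14072\right) = 9 - \left(27056 - 14072\right) = 9 - 12984 = -12975$)
$\left(m{\left(75 \right)} - 1452\right) + D = \left(\left(- \frac{43}{12} + \frac{20}{75}\right) - 1452\right) - 12975 = \left(\left(- \frac{43}{12} + 20 \cdot \frac{1}{75}\right) - 1452\right) - 12975 = \left(\left(- \frac{43}{12} + \frac{4}{15}\right) - 1452\right) - 12975 = \left(- \frac{199}{60} - 1452\right) - 12975 = - \frac{87319}{60} - 12975 = - \frac{865819}{60}$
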